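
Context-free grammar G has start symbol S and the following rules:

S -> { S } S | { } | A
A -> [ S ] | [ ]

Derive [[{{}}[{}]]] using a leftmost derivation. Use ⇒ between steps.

S ⇒ A   [S -> A]
A ⇒ [S]   [A -> [ S ]]
[S] ⇒ [A]   [S -> A]
[A] ⇒ [[S]]   [A -> [ S ]]
[[S]] ⇒ [[{S}S]]   [S -> { S } S]
[[{S}S]] ⇒ [[{{}}S]]   [S -> { }]
[[{{}}S]] ⇒ [[{{}}A]]   [S -> A]
[[{{}}A]] ⇒ [[{{}}[S]]]   [A -> [ S ]]
[[{{}}[S]]] ⇒ [[{{}}[{}]]]   [S -> { }]

S⇒A⇒[S]⇒[A]⇒[[S]]⇒[[{S}S]]⇒[[{{}}S]]⇒[[{{}}A]]⇒[[{{}}[S]]]⇒[[{{}}[{}]]]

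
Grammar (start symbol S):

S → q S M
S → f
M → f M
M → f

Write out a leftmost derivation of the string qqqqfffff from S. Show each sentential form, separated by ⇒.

S ⇒ qSM   [S → q S M]
qSM ⇒ qqSMM   [S → q S M]
qqSMM ⇒ qqqSMMM   [S → q S M]
qqqSMMM ⇒ qqqqSMMMM   [S → q S M]
qqqqSMMMM ⇒ qqqqfMMMM   [S → f]
qqqqfMMMM ⇒ qqqqffMMM   [M → f]
qqqqffMMM ⇒ qqqqfffMM   [M → f]
qqqqfffMM ⇒ qqqqffffM   [M → f]
qqqqffffM ⇒ qqqqfffff   [M → f]

S⇒qSM⇒qqSMM⇒qqqSMMM⇒qqqqSMMMM⇒qqqqfMMMM⇒qqqqffMMM⇒qqqqfffMM⇒qqqqffffM⇒qqqqfffff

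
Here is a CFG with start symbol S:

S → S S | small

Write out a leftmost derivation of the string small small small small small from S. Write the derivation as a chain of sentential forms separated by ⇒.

S ⇒ S S ⇒ S S S ⇒ S S S S ⇒ S S S S S ⇒ small S S S S ⇒ small small S S S ⇒ small small small S S ⇒ small small small small S ⇒ small small small small small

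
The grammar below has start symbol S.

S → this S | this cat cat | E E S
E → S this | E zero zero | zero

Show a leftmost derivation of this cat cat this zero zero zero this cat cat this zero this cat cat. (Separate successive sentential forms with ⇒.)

S ⇒ E E S ⇒ S this E S ⇒ E E S this E S ⇒ E zero zero E S this E S ⇒ S this zero zero E S this E S ⇒ this cat cat this zero zero E S this E S ⇒ this cat cat this zero zero zero S this E S ⇒ this cat cat this zero zero zero this cat cat this E S ⇒ this cat cat this zero zero zero this cat cat this zero S ⇒ this cat cat this zero zero zero this cat cat this zero this cat cat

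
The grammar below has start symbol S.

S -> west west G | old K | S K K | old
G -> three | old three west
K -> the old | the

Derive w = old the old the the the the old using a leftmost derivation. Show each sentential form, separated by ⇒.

S ⇒ S K K ⇒ S K K K K ⇒ old K K K K K ⇒ old the old K K K K ⇒ old the old the K K K ⇒ old the old the the K K ⇒ old the old the the the K ⇒ old the old the the the the old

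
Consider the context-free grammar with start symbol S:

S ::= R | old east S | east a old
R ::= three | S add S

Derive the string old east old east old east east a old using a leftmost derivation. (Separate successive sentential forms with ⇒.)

S ⇒ old east S ⇒ old east old east S ⇒ old east old east old east S ⇒ old east old east old east east a old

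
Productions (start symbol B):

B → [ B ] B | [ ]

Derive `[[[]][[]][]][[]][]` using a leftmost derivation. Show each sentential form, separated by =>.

B => [B]B   [B → [ B ] B]
[B]B => [[B]B]B   [B → [ B ] B]
[[B]B]B => [[[]]B]B   [B → [ ]]
[[[]]B]B => [[[]][B]B]B   [B → [ B ] B]
[[[]][B]B]B => [[[]][[]]B]B   [B → [ ]]
[[[]][[]]B]B => [[[]][[]][]]B   [B → [ ]]
[[[]][[]][]]B => [[[]][[]][]][B]B   [B → [ B ] B]
[[[]][[]][]][B]B => [[[]][[]][]][[]]B   [B → [ ]]
[[[]][[]][]][[]]B => [[[]][[]][]][[]][]   [B → [ ]]

B => [B]B => [[B]B]B => [[[]]B]B => [[[]][B]B]B => [[[]][[]]B]B => [[[]][[]][]]B => [[[]][[]][]][B]B => [[[]][[]][]][[]]B => [[[]][[]][]][[]][]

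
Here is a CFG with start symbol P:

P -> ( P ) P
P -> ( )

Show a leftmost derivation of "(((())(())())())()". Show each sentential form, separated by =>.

P=>(P)P=>((P)P)P=>(((P)P)P)P=>(((())P)P)P=>(((())(P)P)P)P=>(((())(())P)P)P=>(((())(())())P)P=>(((())(())())())P=>(((())(())())())()

P => (P)P   [P -> ( P ) P]
(P)P => ((P)P)P   [P -> ( P ) P]
((P)P)P => (((P)P)P)P   [P -> ( P ) P]
(((P)P)P)P => (((())P)P)P   [P -> ( )]
(((())P)P)P => (((())(P)P)P)P   [P -> ( P ) P]
(((())(P)P)P)P => (((())(())P)P)P   [P -> ( )]
(((())(())P)P)P => (((())(())())P)P   [P -> ( )]
(((())(())())P)P => (((())(())())())P   [P -> ( )]
(((())(())())())P => (((())(())())())()   [P -> ( )]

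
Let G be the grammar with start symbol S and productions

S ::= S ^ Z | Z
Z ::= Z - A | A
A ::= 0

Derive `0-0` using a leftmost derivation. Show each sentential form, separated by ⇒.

S ⇒ Z ⇒ Z-A ⇒ A-A ⇒ 0-A ⇒ 0-0

S ⇒ Z   [S ::= Z]
Z ⇒ Z-A   [Z ::= Z - A]
Z-A ⇒ A-A   [Z ::= A]
A-A ⇒ 0-A   [A ::= 0]
0-A ⇒ 0-0   [A ::= 0]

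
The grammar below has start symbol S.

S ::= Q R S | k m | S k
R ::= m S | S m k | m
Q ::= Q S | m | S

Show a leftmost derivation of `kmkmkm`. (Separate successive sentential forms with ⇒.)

S ⇒ QRS ⇒ SRS ⇒ SkRS ⇒ kmkRS ⇒ kmkmS ⇒ kmkmkm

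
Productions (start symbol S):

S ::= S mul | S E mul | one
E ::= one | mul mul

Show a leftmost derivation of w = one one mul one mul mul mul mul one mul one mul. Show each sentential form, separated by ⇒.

S ⇒ S E mul ⇒ S E mul E mul ⇒ S mul E mul E mul ⇒ S mul mul E mul E mul ⇒ S mul mul mul E mul E mul ⇒ S E mul mul mul mul E mul E mul ⇒ S E mul E mul mul mul mul E mul E mul ⇒ one E mul E mul mul mul mul E mul E mul ⇒ one one mul E mul mul mul mul E mul E mul ⇒ one one mul one mul mul mul mul E mul E mul ⇒ one one mul one mul mul mul mul one mul E mul ⇒ one one mul one mul mul mul mul one mul one mul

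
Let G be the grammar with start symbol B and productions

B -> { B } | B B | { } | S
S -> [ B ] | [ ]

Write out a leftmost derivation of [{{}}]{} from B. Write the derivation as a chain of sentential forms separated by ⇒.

B ⇒ BB ⇒ SB ⇒ [B]B ⇒ [{B}]B ⇒ [{{}}]B ⇒ [{{}}]{}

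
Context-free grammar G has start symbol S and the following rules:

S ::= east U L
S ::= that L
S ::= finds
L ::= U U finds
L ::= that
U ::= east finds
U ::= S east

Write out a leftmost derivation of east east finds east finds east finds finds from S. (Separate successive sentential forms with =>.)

S => east U L => east east finds L => east east finds U U finds => east east finds east finds U finds => east east finds east finds east finds finds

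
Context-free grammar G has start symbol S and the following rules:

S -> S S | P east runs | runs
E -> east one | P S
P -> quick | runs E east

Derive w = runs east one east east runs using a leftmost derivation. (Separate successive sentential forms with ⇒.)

S ⇒ P east runs ⇒ runs E east east runs ⇒ runs east one east east runs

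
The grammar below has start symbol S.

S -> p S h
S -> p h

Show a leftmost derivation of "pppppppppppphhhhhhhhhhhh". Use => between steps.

S => pSh   [S -> p S h]
pSh => ppShh   [S -> p S h]
ppShh => pppShhh   [S -> p S h]
pppShhh => ppppShhhh   [S -> p S h]
ppppShhhh => pppppShhhhh   [S -> p S h]
pppppShhhhh => ppppppShhhhhh   [S -> p S h]
ppppppShhhhhh => pppppppShhhhhhh   [S -> p S h]
pppppppShhhhhhh => ppppppppShhhhhhhh   [S -> p S h]
ppppppppShhhhhhhh => pppppppppShhhhhhhhh   [S -> p S h]
pppppppppShhhhhhhhh => ppppppppppShhhhhhhhhh   [S -> p S h]
ppppppppppShhhhhhhhhh => pppppppppppShhhhhhhhhhh   [S -> p S h]
pppppppppppShhhhhhhhhhh => pppppppppppphhhhhhhhhhhh   [S -> p h]

S => pSh => ppShh => pppShhh => ppppShhhh => pppppShhhhh => ppppppShhhhhh => pppppppShhhhhhh => ppppppppShhhhhhhh => pppppppppShhhhhhhhh => ppppppppppShhhhhhhhhh => pppppppppppShhhhhhhhhhh => pppppppppppphhhhhhhhhhhh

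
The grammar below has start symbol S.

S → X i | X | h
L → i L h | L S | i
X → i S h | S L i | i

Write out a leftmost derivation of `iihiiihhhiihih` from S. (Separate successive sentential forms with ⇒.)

S ⇒ X   [S → X]
X ⇒ iSh   [X → i S h]
iSh ⇒ iXih   [S → X i]
iXih ⇒ iiShih   [X → i S h]
iiShih ⇒ iiXihih   [S → X i]
iiXihih ⇒ iiSLiihih   [X → S L i]
iiSLiihih ⇒ iihLiihih   [S → h]
iihLiihih ⇒ iihLSiihih   [L → L S]
iihLSiihih ⇒ iihiLhSiihih   [L → i L h]
iihiLhSiihih ⇒ iihiiLhhSiihih   [L → i L h]
iihiiLhhSiihih ⇒ iihiiihhSiihih   [L → i]
iihiiihhSiihih ⇒ iihiiihhhiihih   [S → h]

S ⇒ X ⇒ iSh ⇒ iXih ⇒ iiShih ⇒ iiXihih ⇒ iiSLiihih ⇒ iihLiihih ⇒ iihLSiihih ⇒ iihiLhSiihih ⇒ iihiiLhhSiihih ⇒ iihiiihhSiihih ⇒ iihiiihhhiihih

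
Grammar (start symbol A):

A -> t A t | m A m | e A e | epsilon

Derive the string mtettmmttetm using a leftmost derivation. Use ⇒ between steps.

A⇒mAm⇒mtAtm⇒mteAetm⇒mtetAtetm⇒mtettAttetm⇒mtettmAmttetm⇒mtettmmttetm

A ⇒ mAm   [A -> m A m]
mAm ⇒ mtAtm   [A -> t A t]
mtAtm ⇒ mteAetm   [A -> e A e]
mteAetm ⇒ mtetAtetm   [A -> t A t]
mtetAtetm ⇒ mtettAttetm   [A -> t A t]
mtettAttetm ⇒ mtettmAmttetm   [A -> m A m]
mtettmAmttetm ⇒ mtettmmttetm   [A -> epsilon]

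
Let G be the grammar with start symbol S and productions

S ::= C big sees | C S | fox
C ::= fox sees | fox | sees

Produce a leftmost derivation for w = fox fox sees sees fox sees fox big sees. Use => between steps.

S => C S => fox S => fox C S => fox fox sees S => fox fox sees C S => fox fox sees sees S => fox fox sees sees C S => fox fox sees sees fox sees S => fox fox sees sees fox sees C big sees => fox fox sees sees fox sees fox big sees

S => C S   [S ::= C S]
C S => fox S   [C ::= fox]
fox S => fox C S   [S ::= C S]
fox C S => fox fox sees S   [C ::= fox sees]
fox fox sees S => fox fox sees C S   [S ::= C S]
fox fox sees C S => fox fox sees sees S   [C ::= sees]
fox fox sees sees S => fox fox sees sees C S   [S ::= C S]
fox fox sees sees C S => fox fox sees sees fox sees S   [C ::= fox sees]
fox fox sees sees fox sees S => fox fox sees sees fox sees C big sees   [S ::= C big sees]
fox fox sees sees fox sees C big sees => fox fox sees sees fox sees fox big sees   [C ::= fox]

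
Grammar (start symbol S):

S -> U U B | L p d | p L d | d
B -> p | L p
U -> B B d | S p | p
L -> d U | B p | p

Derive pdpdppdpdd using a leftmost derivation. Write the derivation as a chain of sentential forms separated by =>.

S => pLd => pdUd => pdBBdd => pdpBdd => pdpLpdd => pdpdUpdd => pdpdBBdpdd => pdpdpBdpdd => pdpdppdpdd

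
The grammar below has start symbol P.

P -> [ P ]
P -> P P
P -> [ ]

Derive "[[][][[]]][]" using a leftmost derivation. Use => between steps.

P=>PP=>[P]P=>[PP]P=>[[]P]P=>[[]PP]P=>[[][]P]P=>[[][][P]]P=>[[][][[]]]P=>[[][][[]]][]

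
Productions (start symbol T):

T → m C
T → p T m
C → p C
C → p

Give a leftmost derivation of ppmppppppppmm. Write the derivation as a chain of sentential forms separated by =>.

T => pTm   [T → p T m]
pTm => ppTmm   [T → p T m]
ppTmm => ppmCmm   [T → m C]
ppmCmm => ppmpCmm   [C → p C]
ppmpCmm => ppmppCmm   [C → p C]
ppmppCmm => ppmpppCmm   [C → p C]
ppmpppCmm => ppmppppCmm   [C → p C]
ppmppppCmm => ppmpppppCmm   [C → p C]
ppmpppppCmm => ppmppppppCmm   [C → p C]
ppmppppppCmm => ppmpppppppCmm   [C → p C]
ppmpppppppCmm => ppmppppppppmm   [C → p]

T => pTm => ppTmm => ppmCmm => ppmpCmm => ppmppCmm => ppmpppCmm => ppmppppCmm => ppmpppppCmm => ppmppppppCmm => ppmpppppppCmm => ppmppppppppmm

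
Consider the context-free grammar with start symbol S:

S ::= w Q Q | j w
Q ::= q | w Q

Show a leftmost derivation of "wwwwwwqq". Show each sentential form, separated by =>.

S => wQQ   [S ::= w Q Q]
wQQ => wwQQ   [Q ::= w Q]
wwQQ => wwwQQ   [Q ::= w Q]
wwwQQ => wwwwQQ   [Q ::= w Q]
wwwwQQ => wwwwwQQ   [Q ::= w Q]
wwwwwQQ => wwwwwwQQ   [Q ::= w Q]
wwwwwwQQ => wwwwwwqQ   [Q ::= q]
wwwwwwqQ => wwwwwwqq   [Q ::= q]

S => wQQ => wwQQ => wwwQQ => wwwwQQ => wwwwwQQ => wwwwwwQQ => wwwwwwqQ => wwwwwwqq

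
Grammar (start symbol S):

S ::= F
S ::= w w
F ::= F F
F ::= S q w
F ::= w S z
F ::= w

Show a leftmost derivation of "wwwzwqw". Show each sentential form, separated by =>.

S => F => Sqw => Fqw => FFqw => wSzFqw => wwwzFqw => wwwzwqw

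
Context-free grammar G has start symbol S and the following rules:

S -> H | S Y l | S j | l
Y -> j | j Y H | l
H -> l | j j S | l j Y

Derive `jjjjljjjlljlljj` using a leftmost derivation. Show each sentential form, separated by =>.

S => H => jjS => jjSj => jjHj => jjjjSj => jjjjSjj => jjjjHjj => jjjjljYjj => jjjjljjYHjj => jjjjljjjYHHjj => jjjjljjjlHHjj => jjjjljjjlljYHjj => jjjjljjjlljlHjj => jjjjljjjlljlljj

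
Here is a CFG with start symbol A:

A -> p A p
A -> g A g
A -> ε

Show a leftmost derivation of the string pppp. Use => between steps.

A => pAp => ppApp => pppp

A => pAp   [A -> p A p]
pAp => ppApp   [A -> p A p]
ppApp => pppp   [A -> ε]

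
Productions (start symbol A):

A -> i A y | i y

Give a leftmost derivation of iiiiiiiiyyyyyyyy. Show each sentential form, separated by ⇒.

A ⇒ iAy ⇒ iiAyy ⇒ iiiAyyy ⇒ iiiiAyyyy ⇒ iiiiiAyyyyy ⇒ iiiiiiAyyyyyy ⇒ iiiiiiiAyyyyyyy ⇒ iiiiiiiiyyyyyyyy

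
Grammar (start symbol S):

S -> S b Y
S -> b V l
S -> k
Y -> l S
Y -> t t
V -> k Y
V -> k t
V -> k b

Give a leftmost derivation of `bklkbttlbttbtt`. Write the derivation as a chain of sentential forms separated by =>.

S => SbY   [S -> S b Y]
SbY => SbYbY   [S -> S b Y]
SbYbY => bVlbYbY   [S -> b V l]
bVlbYbY => bkYlbYbY   [V -> k Y]
bkYlbYbY => bklSlbYbY   [Y -> l S]
bklSlbYbY => bklSbYlbYbY   [S -> S b Y]
bklSbYlbYbY => bklkbYlbYbY   [S -> k]
bklkbYlbYbY => bklkbttlbYbY   [Y -> t t]
bklkbttlbYbY => bklkbttlbttbY   [Y -> t t]
bklkbttlbttbY => bklkbttlbttbtt   [Y -> t t]

S=>SbY=>SbYbY=>bVlbYbY=>bkYlbYbY=>bklSlbYbY=>bklSbYlbYbY=>bklkbYlbYbY=>bklkbttlbYbY=>bklkbttlbttbY=>bklkbttlbttbtt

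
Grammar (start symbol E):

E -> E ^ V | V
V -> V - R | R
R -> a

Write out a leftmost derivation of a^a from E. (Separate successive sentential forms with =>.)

E => E^V   [E -> E ^ V]
E^V => V^V   [E -> V]
V^V => R^V   [V -> R]
R^V => a^V   [R -> a]
a^V => a^R   [V -> R]
a^R => a^a   [R -> a]

E => E^V => V^V => R^V => a^V => a^R => a^a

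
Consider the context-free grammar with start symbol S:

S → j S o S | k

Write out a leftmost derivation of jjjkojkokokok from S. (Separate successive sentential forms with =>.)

S => jSoS => jjSoSoS => jjjSoSoSoS => jjjkoSoSoS => jjjkojSoSoSoS => jjjkojkoSoSoS => jjjkojkokoSoS => jjjkojkokokoS => jjjkojkokokok

S => jSoS   [S → j S o S]
jSoS => jjSoSoS   [S → j S o S]
jjSoSoS => jjjSoSoSoS   [S → j S o S]
jjjSoSoSoS => jjjkoSoSoS   [S → k]
jjjkoSoSoS => jjjkojSoSoSoS   [S → j S o S]
jjjkojSoSoSoS => jjjkojkoSoSoS   [S → k]
jjjkojkoSoSoS => jjjkojkokoSoS   [S → k]
jjjkojkokoSoS => jjjkojkokokoS   [S → k]
jjjkojkokokoS => jjjkojkokokok   [S → k]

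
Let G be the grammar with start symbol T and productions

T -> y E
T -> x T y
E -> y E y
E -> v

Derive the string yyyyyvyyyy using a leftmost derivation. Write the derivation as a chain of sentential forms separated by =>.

T => yE => yyEy => yyyEyy => yyyyEyyy => yyyyyEyyyy => yyyyyvyyyy

T => yE   [T -> y E]
yE => yyEy   [E -> y E y]
yyEy => yyyEyy   [E -> y E y]
yyyEyy => yyyyEyyy   [E -> y E y]
yyyyEyyy => yyyyyEyyyy   [E -> y E y]
yyyyyEyyyy => yyyyyvyyyy   [E -> v]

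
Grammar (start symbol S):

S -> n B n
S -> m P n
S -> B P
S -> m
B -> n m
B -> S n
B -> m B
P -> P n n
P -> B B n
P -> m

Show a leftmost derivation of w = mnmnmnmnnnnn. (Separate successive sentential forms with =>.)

S => mPn => mBBnn => mnmBnn => mnmSnnn => mnmnBnnnn => mnmnSnnnnn => mnmnBPnnnnn => mnmnSnPnnnnn => mnmnmnPnnnnn => mnmnmnmnnnnn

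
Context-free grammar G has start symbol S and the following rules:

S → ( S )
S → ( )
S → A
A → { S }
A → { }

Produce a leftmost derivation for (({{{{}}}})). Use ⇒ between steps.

S ⇒ (S) ⇒ ((S)) ⇒ ((A)) ⇒ (({S})) ⇒ (({A})) ⇒ (({{S}})) ⇒ (({{A}})) ⇒ (({{{S}}})) ⇒ (({{{A}}})) ⇒ (({{{{}}}}))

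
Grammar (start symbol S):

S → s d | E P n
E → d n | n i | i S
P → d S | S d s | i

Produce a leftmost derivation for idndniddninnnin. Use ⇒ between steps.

S⇒EPn⇒iSPn⇒iEPnPn⇒idnPnPn⇒idndSnPn⇒idndEPnnPn⇒idndniPnnPn⇒idndnidSnnPn⇒idndnidEPnnnPn⇒idndniddnPnnnPn⇒idndniddninnnPn⇒idndniddninnnin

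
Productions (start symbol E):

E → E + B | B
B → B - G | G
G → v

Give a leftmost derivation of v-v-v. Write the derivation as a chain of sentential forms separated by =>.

E => B => B-G => B-G-G => G-G-G => v-G-G => v-v-G => v-v-v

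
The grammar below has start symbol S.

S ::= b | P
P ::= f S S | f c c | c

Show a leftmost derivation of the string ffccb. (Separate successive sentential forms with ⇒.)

S ⇒ P   [S ::= P]
P ⇒ fSS   [P ::= f S S]
fSS ⇒ fPS   [S ::= P]
fPS ⇒ ffSSS   [P ::= f S S]
ffSSS ⇒ ffPSS   [S ::= P]
ffPSS ⇒ ffcSS   [P ::= c]
ffcSS ⇒ ffcPS   [S ::= P]
ffcPS ⇒ ffccS   [P ::= c]
ffccS ⇒ ffccb   [S ::= b]

S ⇒ P ⇒ fSS ⇒ fPS ⇒ ffSSS ⇒ ffPSS ⇒ ffcSS ⇒ ffcPS ⇒ ffccS ⇒ ffccb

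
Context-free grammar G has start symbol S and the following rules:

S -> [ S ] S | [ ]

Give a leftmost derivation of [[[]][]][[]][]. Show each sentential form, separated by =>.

S => [S]S   [S -> [ S ] S]
[S]S => [[S]S]S   [S -> [ S ] S]
[[S]S]S => [[[]]S]S   [S -> [ ]]
[[[]]S]S => [[[]][]]S   [S -> [ ]]
[[[]][]]S => [[[]][]][S]S   [S -> [ S ] S]
[[[]][]][S]S => [[[]][]][[]]S   [S -> [ ]]
[[[]][]][[]]S => [[[]][]][[]][]   [S -> [ ]]

S=>[S]S=>[[S]S]S=>[[[]]S]S=>[[[]][]]S=>[[[]][]][S]S=>[[[]][]][[]]S=>[[[]][]][[]][]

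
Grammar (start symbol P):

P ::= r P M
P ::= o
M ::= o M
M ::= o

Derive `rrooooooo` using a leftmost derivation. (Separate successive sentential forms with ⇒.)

P ⇒ rPM ⇒ rrPMM ⇒ rroMM ⇒ rrooMM ⇒ rroooMM ⇒ rrooooMM ⇒ rroooooM ⇒ rrooooooM ⇒ rrooooooo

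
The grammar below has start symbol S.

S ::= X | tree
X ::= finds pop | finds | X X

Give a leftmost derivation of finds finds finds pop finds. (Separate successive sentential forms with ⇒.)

S ⇒ X ⇒ X X ⇒ X X X ⇒ finds X X ⇒ finds finds X ⇒ finds finds X X ⇒ finds finds finds pop X ⇒ finds finds finds pop finds

S ⇒ X   [S ::= X]
X ⇒ X X   [X ::= X X]
X X ⇒ X X X   [X ::= X X]
X X X ⇒ finds X X   [X ::= finds]
finds X X ⇒ finds finds X   [X ::= finds]
finds finds X ⇒ finds finds X X   [X ::= X X]
finds finds X X ⇒ finds finds finds pop X   [X ::= finds pop]
finds finds finds pop X ⇒ finds finds finds pop finds   [X ::= finds]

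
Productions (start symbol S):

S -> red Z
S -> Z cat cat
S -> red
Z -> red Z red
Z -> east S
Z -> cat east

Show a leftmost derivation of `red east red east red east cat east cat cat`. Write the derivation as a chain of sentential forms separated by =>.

S => red Z => red east S => red east red Z => red east red east S => red east red east red Z => red east red east red east S => red east red east red east Z cat cat => red east red east red east cat east cat cat

S => red Z   [S -> red Z]
red Z => red east S   [Z -> east S]
red east S => red east red Z   [S -> red Z]
red east red Z => red east red east S   [Z -> east S]
red east red east S => red east red east red Z   [S -> red Z]
red east red east red Z => red east red east red east S   [Z -> east S]
red east red east red east S => red east red east red east Z cat cat   [S -> Z cat cat]
red east red east red east Z cat cat => red east red east red east cat east cat cat   [Z -> cat east]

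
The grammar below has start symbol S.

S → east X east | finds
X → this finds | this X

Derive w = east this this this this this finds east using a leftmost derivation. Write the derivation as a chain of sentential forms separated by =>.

S => east X east => east this X east => east this this X east => east this this this X east => east this this this this X east => east this this this this this finds east

S => east X east   [S → east X east]
east X east => east this X east   [X → this X]
east this X east => east this this X east   [X → this X]
east this this X east => east this this this X east   [X → this X]
east this this this X east => east this this this this X east   [X → this X]
east this this this this X east => east this this this this this finds east   [X → this finds]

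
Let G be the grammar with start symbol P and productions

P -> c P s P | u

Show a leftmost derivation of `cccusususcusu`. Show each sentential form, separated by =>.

P => cPsP   [P -> c P s P]
cPsP => ccPsPsP   [P -> c P s P]
ccPsPsP => cccPsPsPsP   [P -> c P s P]
cccPsPsPsP => cccusPsPsP   [P -> u]
cccusPsPsP => cccususPsP   [P -> u]
cccususPsP => cccusususP   [P -> u]
cccusususP => cccusususcPsP   [P -> c P s P]
cccusususcPsP => cccusususcusP   [P -> u]
cccusususcusP => cccusususcusu   [P -> u]

P=>cPsP=>ccPsPsP=>cccPsPsPsP=>cccusPsPsP=>cccususPsP=>cccusususP=>cccusususcPsP=>cccusususcusP=>cccusususcusu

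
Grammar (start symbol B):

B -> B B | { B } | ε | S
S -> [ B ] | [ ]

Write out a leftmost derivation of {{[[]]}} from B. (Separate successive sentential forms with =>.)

B=>{B}=>{{B}}=>{{S}}=>{{[B]}}=>{{[BB]}}=>{{[SB]}}=>{{[[]B]}}=>{{[[]]}}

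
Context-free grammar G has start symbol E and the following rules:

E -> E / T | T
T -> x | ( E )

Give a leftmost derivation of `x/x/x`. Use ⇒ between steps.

E ⇒ E/T ⇒ E/T/T ⇒ T/T/T ⇒ x/T/T ⇒ x/x/T ⇒ x/x/x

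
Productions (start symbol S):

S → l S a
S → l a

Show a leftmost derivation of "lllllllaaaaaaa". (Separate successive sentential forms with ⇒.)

S ⇒ lSa ⇒ llSaa ⇒ lllSaaa ⇒ llllSaaaa ⇒ lllllSaaaaa ⇒ llllllSaaaaaa ⇒ lllllllaaaaaaa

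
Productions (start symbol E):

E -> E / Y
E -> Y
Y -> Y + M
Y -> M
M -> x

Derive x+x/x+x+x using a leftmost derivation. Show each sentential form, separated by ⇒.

E ⇒ E/Y ⇒ Y/Y ⇒ Y+M/Y ⇒ M+M/Y ⇒ x+M/Y ⇒ x+x/Y ⇒ x+x/Y+M ⇒ x+x/Y+M+M ⇒ x+x/M+M+M ⇒ x+x/x+M+M ⇒ x+x/x+x+M ⇒ x+x/x+x+x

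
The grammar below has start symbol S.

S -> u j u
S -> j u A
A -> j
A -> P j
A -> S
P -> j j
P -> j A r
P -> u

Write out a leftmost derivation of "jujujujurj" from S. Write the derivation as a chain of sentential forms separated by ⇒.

S⇒juA⇒juS⇒jujuA⇒jujuPj⇒jujujArj⇒jujujSrj⇒jujujujurj

S ⇒ juA   [S -> j u A]
juA ⇒ juS   [A -> S]
juS ⇒ jujuA   [S -> j u A]
jujuA ⇒ jujuPj   [A -> P j]
jujuPj ⇒ jujujArj   [P -> j A r]
jujujArj ⇒ jujujSrj   [A -> S]
jujujSrj ⇒ jujujujurj   [S -> u j u]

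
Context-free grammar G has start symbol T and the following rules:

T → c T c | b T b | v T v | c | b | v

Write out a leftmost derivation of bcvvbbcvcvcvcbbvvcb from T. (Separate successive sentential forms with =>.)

T => bTb => bcTcb => bcvTvcb => bcvvTvvcb => bcvvbTbvvcb => bcvvbbTbbvvcb => bcvvbbcTcbbvvcb => bcvvbbcvTvcbbvvcb => bcvvbbcvcTcvcbbvvcb => bcvvbbcvcvcvcbbvvcb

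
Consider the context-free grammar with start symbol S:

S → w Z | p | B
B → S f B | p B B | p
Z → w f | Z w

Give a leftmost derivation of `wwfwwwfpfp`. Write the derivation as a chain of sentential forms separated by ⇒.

S ⇒ B   [S → B]
B ⇒ SfB   [B → S f B]
SfB ⇒ wZfB   [S → w Z]
wZfB ⇒ wZwfB   [Z → Z w]
wZwfB ⇒ wZwwfB   [Z → Z w]
wZwwfB ⇒ wZwwwfB   [Z → Z w]
wZwwwfB ⇒ wwfwwwfB   [Z → w f]
wwfwwwfB ⇒ wwfwwwfSfB   [B → S f B]
wwfwwwfSfB ⇒ wwfwwwfpfB   [S → p]
wwfwwwfpfB ⇒ wwfwwwfpfp   [B → p]

S ⇒ B ⇒ SfB ⇒ wZfB ⇒ wZwfB ⇒ wZwwfB ⇒ wZwwwfB ⇒ wwfwwwfB ⇒ wwfwwwfSfB ⇒ wwfwwwfpfB ⇒ wwfwwwfpfp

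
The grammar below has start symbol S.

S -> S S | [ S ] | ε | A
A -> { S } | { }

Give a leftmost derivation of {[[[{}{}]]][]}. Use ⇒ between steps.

S ⇒ A ⇒ {S} ⇒ {SS} ⇒ {[S]S} ⇒ {[[S]]S} ⇒ {[[[S]]]S} ⇒ {[[[SS]]]S} ⇒ {[[[AS]]]S} ⇒ {[[[{}S]]]S} ⇒ {[[[{}A]]]S} ⇒ {[[[{}{}]]]S} ⇒ {[[[{}{}]]][S]} ⇒ {[[[{}{}]]][]}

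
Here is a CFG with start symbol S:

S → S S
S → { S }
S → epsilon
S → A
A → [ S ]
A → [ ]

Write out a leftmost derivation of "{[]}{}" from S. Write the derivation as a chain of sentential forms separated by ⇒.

S⇒SS⇒{S}S⇒{A}S⇒{[]}S⇒{[]}{S}⇒{[]}{}

S ⇒ SS   [S → S S]
SS ⇒ {S}S   [S → { S }]
{S}S ⇒ {A}S   [S → A]
{A}S ⇒ {[]}S   [A → [ ]]
{[]}S ⇒ {[]}{S}   [S → { S }]
{[]}{S} ⇒ {[]}{}   [S → epsilon]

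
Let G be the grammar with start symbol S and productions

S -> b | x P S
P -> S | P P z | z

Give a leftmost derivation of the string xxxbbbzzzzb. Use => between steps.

S => xPS   [S -> x P S]
xPS => xPPzS   [P -> P P z]
xPPzS => xPPzPzS   [P -> P P z]
xPPzPzS => xSPzPzS   [P -> S]
xSPzPzS => xxPSPzPzS   [S -> x P S]
xxPSPzPzS => xxSSPzPzS   [P -> S]
xxSSPzPzS => xxxPSSPzPzS   [S -> x P S]
xxxPSSPzPzS => xxxSSSPzPzS   [P -> S]
xxxSSSPzPzS => xxxbSSPzPzS   [S -> b]
xxxbSSPzPzS => xxxbbSPzPzS   [S -> b]
xxxbbSPzPzS => xxxbbbPzPzS   [S -> b]
xxxbbbPzPzS => xxxbbbzzPzS   [P -> z]
xxxbbbzzPzS => xxxbbbzzzzS   [P -> z]
xxxbbbzzzzS => xxxbbbzzzzb   [S -> b]

S=>xPS=>xPPzS=>xPPzPzS=>xSPzPzS=>xxPSPzPzS=>xxSSPzPzS=>xxxPSSPzPzS=>xxxSSSPzPzS=>xxxbSSPzPzS=>xxxbbSPzPzS=>xxxbbbPzPzS=>xxxbbbzzPzS=>xxxbbbzzzzS=>xxxbbbzzzzb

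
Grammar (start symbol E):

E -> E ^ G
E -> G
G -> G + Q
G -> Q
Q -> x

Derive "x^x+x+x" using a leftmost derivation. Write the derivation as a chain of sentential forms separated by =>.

E => E^G   [E -> E ^ G]
E^G => G^G   [E -> G]
G^G => Q^G   [G -> Q]
Q^G => x^G   [Q -> x]
x^G => x^G+Q   [G -> G + Q]
x^G+Q => x^G+Q+Q   [G -> G + Q]
x^G+Q+Q => x^Q+Q+Q   [G -> Q]
x^Q+Q+Q => x^x+Q+Q   [Q -> x]
x^x+Q+Q => x^x+x+Q   [Q -> x]
x^x+x+Q => x^x+x+x   [Q -> x]

E => E^G => G^G => Q^G => x^G => x^G+Q => x^G+Q+Q => x^Q+Q+Q => x^x+Q+Q => x^x+x+Q => x^x+x+x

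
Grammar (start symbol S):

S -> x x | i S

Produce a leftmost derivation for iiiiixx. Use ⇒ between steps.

S ⇒ iS ⇒ iiS ⇒ iiiS ⇒ iiiiS ⇒ iiiiiS ⇒ iiiiixx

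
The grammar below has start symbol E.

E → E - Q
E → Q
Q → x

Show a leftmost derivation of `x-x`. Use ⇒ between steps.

E ⇒ E-Q ⇒ Q-Q ⇒ x-Q ⇒ x-x

E ⇒ E-Q   [E → E - Q]
E-Q ⇒ Q-Q   [E → Q]
Q-Q ⇒ x-Q   [Q → x]
x-Q ⇒ x-x   [Q → x]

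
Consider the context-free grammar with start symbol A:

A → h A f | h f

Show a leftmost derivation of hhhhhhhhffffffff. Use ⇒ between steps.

A⇒hAf⇒hhAff⇒hhhAfff⇒hhhhAffff⇒hhhhhAfffff⇒hhhhhhAffffff⇒hhhhhhhAfffffff⇒hhhhhhhhffffffff

A ⇒ hAf   [A → h A f]
hAf ⇒ hhAff   [A → h A f]
hhAff ⇒ hhhAfff   [A → h A f]
hhhAfff ⇒ hhhhAffff   [A → h A f]
hhhhAffff ⇒ hhhhhAfffff   [A → h A f]
hhhhhAfffff ⇒ hhhhhhAffffff   [A → h A f]
hhhhhhAffffff ⇒ hhhhhhhAfffffff   [A → h A f]
hhhhhhhAfffffff ⇒ hhhhhhhhffffffff   [A → h f]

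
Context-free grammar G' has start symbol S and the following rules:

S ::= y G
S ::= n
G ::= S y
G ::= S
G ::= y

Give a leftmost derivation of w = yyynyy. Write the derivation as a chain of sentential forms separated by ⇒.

S ⇒ yG ⇒ ySy ⇒ yyGy ⇒ yySy ⇒ yyyGy ⇒ yyySyy ⇒ yyynyy

S ⇒ yG   [S ::= y G]
yG ⇒ ySy   [G ::= S y]
ySy ⇒ yyGy   [S ::= y G]
yyGy ⇒ yySy   [G ::= S]
yySy ⇒ yyyGy   [S ::= y G]
yyyGy ⇒ yyySyy   [G ::= S y]
yyySyy ⇒ yyynyy   [S ::= n]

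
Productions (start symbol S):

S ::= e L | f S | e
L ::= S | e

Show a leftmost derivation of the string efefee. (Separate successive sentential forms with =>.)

S => eL => eS => efS => efeL => efeS => efefS => efefeL => efefee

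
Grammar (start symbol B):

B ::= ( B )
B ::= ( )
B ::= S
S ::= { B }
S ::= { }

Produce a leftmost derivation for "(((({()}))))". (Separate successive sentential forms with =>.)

B => (B)   [B ::= ( B )]
(B) => ((B))   [B ::= ( B )]
((B)) => (((B)))   [B ::= ( B )]
(((B))) => ((((B))))   [B ::= ( B )]
((((B)))) => ((((S))))   [B ::= S]
((((S)))) => (((({B}))))   [S ::= { B }]
(((({B})))) => (((({()}))))   [B ::= ( )]

B => (B) => ((B)) => (((B))) => ((((B)))) => ((((S)))) => (((({B})))) => (((({()}))))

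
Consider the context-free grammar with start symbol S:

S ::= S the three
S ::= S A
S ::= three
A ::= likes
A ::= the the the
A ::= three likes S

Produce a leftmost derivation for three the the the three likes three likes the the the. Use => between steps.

S => S A   [S ::= S A]
S A => S A A   [S ::= S A]
S A A => S A A A   [S ::= S A]
S A A A => S A A A A   [S ::= S A]
S A A A A => three A A A A   [S ::= three]
three A A A A => three the the the A A A   [A ::= the the the]
three the the the A A A => three the the the three likes S A A   [A ::= three likes S]
three the the the three likes S A A => three the the the three likes three A A   [S ::= three]
three the the the three likes three A A => three the the the three likes three likes A   [A ::= likes]
three the the the three likes three likes A => three the the the three likes three likes the the the   [A ::= the the the]

S => S A => S A A => S A A A => S A A A A => three A A A A => three the the the A A A => three the the the three likes S A A => three the the the three likes three A A => three the the the three likes three likes A => three the the the three likes three likes the the the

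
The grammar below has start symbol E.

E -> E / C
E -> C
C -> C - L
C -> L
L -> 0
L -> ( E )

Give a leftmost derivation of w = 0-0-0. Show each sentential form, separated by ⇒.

E ⇒ C ⇒ C-L ⇒ C-L-L ⇒ L-L-L ⇒ 0-L-L ⇒ 0-0-L ⇒ 0-0-0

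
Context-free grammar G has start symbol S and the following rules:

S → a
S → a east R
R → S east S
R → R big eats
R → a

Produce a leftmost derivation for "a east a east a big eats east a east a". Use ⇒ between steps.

S ⇒ a east R ⇒ a east S east S ⇒ a east a east R east S ⇒ a east a east R big eats east S ⇒ a east a east a big eats east S ⇒ a east a east a big eats east a east R ⇒ a east a east a big eats east a east a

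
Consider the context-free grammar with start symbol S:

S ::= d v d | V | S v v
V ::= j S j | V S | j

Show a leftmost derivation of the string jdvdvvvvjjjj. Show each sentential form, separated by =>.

S => V => VS => jSjS => jSvvjS => jSvvvvjS => jdvdvvvvjS => jdvdvvvvjV => jdvdvvvvjjSj => jdvdvvvvjjVj => jdvdvvvvjjjj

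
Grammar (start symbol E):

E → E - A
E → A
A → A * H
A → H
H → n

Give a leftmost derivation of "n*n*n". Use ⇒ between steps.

E ⇒ A   [E → A]
A ⇒ A*H   [A → A * H]
A*H ⇒ A*H*H   [A → A * H]
A*H*H ⇒ H*H*H   [A → H]
H*H*H ⇒ n*H*H   [H → n]
n*H*H ⇒ n*n*H   [H → n]
n*n*H ⇒ n*n*n   [H → n]

E ⇒ A ⇒ A*H ⇒ A*H*H ⇒ H*H*H ⇒ n*H*H ⇒ n*n*H ⇒ n*n*n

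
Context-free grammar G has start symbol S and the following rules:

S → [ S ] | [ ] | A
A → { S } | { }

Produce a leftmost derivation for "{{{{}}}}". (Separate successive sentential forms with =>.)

S => A   [S → A]
A => {S}   [A → { S }]
{S} => {A}   [S → A]
{A} => {{S}}   [A → { S }]
{{S}} => {{A}}   [S → A]
{{A}} => {{{S}}}   [A → { S }]
{{{S}}} => {{{A}}}   [S → A]
{{{A}}} => {{{{}}}}   [A → { }]

S => A => {S} => {A} => {{S}} => {{A}} => {{{S}}} => {{{A}}} => {{{{}}}}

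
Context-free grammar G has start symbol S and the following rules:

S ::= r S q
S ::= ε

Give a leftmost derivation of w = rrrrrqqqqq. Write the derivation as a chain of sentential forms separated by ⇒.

S ⇒ rSq   [S ::= r S q]
rSq ⇒ rrSqq   [S ::= r S q]
rrSqq ⇒ rrrSqqq   [S ::= r S q]
rrrSqqq ⇒ rrrrSqqqq   [S ::= r S q]
rrrrSqqqq ⇒ rrrrrSqqqqq   [S ::= r S q]
rrrrrSqqqqq ⇒ rrrrrqqqqq   [S ::= ε]

S⇒rSq⇒rrSqq⇒rrrSqqq⇒rrrrSqqqq⇒rrrrrSqqqqq⇒rrrrrqqqqq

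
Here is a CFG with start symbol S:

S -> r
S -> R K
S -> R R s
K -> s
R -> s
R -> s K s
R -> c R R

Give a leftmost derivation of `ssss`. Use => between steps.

S => RK   [S -> R K]
RK => sKsK   [R -> s K s]
sKsK => sssK   [K -> s]
sssK => ssss   [K -> s]

S => RK => sKsK => sssK => ssss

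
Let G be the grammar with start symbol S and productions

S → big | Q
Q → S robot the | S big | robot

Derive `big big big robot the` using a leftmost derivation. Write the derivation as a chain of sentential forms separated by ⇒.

S ⇒ Q   [S → Q]
Q ⇒ S robot the   [Q → S robot the]
S robot the ⇒ Q robot the   [S → Q]
Q robot the ⇒ S big robot the   [Q → S big]
S big robot the ⇒ Q big robot the   [S → Q]
Q big robot the ⇒ S big big robot the   [Q → S big]
S big big robot the ⇒ big big big robot the   [S → big]

S ⇒ Q ⇒ S robot the ⇒ Q robot the ⇒ S big robot the ⇒ Q big robot the ⇒ S big big robot the ⇒ big big big robot the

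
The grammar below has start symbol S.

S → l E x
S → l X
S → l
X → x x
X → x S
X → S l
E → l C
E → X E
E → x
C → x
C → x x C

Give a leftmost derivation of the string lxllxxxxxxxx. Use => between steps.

S => lX   [S → l X]
lX => lxS   [X → x S]
lxS => lxlEx   [S → l E x]
lxlEx => lxllCx   [E → l C]
lxllCx => lxllxxCx   [C → x x C]
lxllxxCx => lxllxxxxCx   [C → x x C]
lxllxxxxCx => lxllxxxxxxCx   [C → x x C]
lxllxxxxxxCx => lxllxxxxxxxx   [C → x]

S => lX => lxS => lxlEx => lxllCx => lxllxxCx => lxllxxxxCx => lxllxxxxxxCx => lxllxxxxxxxx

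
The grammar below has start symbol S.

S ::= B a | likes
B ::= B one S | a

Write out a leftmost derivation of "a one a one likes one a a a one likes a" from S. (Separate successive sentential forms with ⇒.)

S ⇒ B a ⇒ B one S a ⇒ B one S one S a ⇒ a one S one S a ⇒ a one B a one S a ⇒ a one B one S a one S a ⇒ a one B one S one S a one S a ⇒ a one a one S one S a one S a ⇒ a one a one likes one S a one S a ⇒ a one a one likes one B a a one S a ⇒ a one a one likes one a a a one S a ⇒ a one a one likes one a a a one likes a

S ⇒ B a   [S ::= B a]
B a ⇒ B one S a   [B ::= B one S]
B one S a ⇒ B one S one S a   [B ::= B one S]
B one S one S a ⇒ a one S one S a   [B ::= a]
a one S one S a ⇒ a one B a one S a   [S ::= B a]
a one B a one S a ⇒ a one B one S a one S a   [B ::= B one S]
a one B one S a one S a ⇒ a one B one S one S a one S a   [B ::= B one S]
a one B one S one S a one S a ⇒ a one a one S one S a one S a   [B ::= a]
a one a one S one S a one S a ⇒ a one a one likes one S a one S a   [S ::= likes]
a one a one likes one S a one S a ⇒ a one a one likes one B a a one S a   [S ::= B a]
a one a one likes one B a a one S a ⇒ a one a one likes one a a a one S a   [B ::= a]
a one a one likes one a a a one S a ⇒ a one a one likes one a a a one likes a   [S ::= likes]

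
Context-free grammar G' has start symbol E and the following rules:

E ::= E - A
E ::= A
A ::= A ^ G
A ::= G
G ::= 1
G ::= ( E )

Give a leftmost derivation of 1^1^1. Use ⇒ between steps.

E ⇒ A ⇒ A^G ⇒ A^G^G ⇒ G^G^G ⇒ 1^G^G ⇒ 1^1^G ⇒ 1^1^1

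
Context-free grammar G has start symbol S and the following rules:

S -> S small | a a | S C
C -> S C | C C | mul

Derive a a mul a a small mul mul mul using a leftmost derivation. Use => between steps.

S => S C   [S -> S C]
S C => S C C   [S -> S C]
S C C => a a C C   [S -> a a]
a a C C => a a C C C   [C -> C C]
a a C C C => a a C C C C   [C -> C C]
a a C C C C => a a mul C C C   [C -> mul]
a a mul C C C => a a mul S C C C   [C -> S C]
a a mul S C C C => a a mul S small C C C   [S -> S small]
a a mul S small C C C => a a mul a a small C C C   [S -> a a]
a a mul a a small C C C => a a mul a a small mul C C   [C -> mul]
a a mul a a small mul C C => a a mul a a small mul mul C   [C -> mul]
a a mul a a small mul mul C => a a mul a a small mul mul mul   [C -> mul]

S => S C => S C C => a a C C => a a C C C => a a C C C C => a a mul C C C => a a mul S C C C => a a mul S small C C C => a a mul a a small C C C => a a mul a a small mul C C => a a mul a a small mul mul C => a a mul a a small mul mul mul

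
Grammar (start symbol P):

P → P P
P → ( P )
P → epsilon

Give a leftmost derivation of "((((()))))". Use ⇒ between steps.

P ⇒ PP ⇒ (P)P ⇒ (PP)P ⇒ ((P)P)P ⇒ (((P))P)P ⇒ ((((P)))P)P ⇒ (((((P))))P)P ⇒ ((((())))P)P ⇒ ((((()))))P ⇒ ((((()))))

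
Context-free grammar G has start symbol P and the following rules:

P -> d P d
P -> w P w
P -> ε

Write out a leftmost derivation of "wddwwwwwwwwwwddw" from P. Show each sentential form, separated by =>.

P => wPw   [P -> w P w]
wPw => wdPdw   [P -> d P d]
wdPdw => wddPddw   [P -> d P d]
wddPddw => wddwPwddw   [P -> w P w]
wddwPwddw => wddwwPwwddw   [P -> w P w]
wddwwPwwddw => wddwwwPwwwddw   [P -> w P w]
wddwwwPwwwddw => wddwwwwPwwwwddw   [P -> w P w]
wddwwwwPwwwwddw => wddwwwwwPwwwwwddw   [P -> w P w]
wddwwwwwPwwwwwddw => wddwwwwwwwwwwddw   [P -> ε]

P => wPw => wdPdw => wddPddw => wddwPwddw => wddwwPwwddw => wddwwwPwwwddw => wddwwwwPwwwwddw => wddwwwwwPwwwwwddw => wddwwwwwwwwwwddw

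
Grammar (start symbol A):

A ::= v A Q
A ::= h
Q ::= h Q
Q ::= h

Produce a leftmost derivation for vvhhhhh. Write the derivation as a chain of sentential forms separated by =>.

A => vAQ => vvAQQ => vvhQQ => vvhhQQ => vvhhhQQ => vvhhhhQ => vvhhhhh

A => vAQ   [A ::= v A Q]
vAQ => vvAQQ   [A ::= v A Q]
vvAQQ => vvhQQ   [A ::= h]
vvhQQ => vvhhQQ   [Q ::= h Q]
vvhhQQ => vvhhhQQ   [Q ::= h Q]
vvhhhQQ => vvhhhhQ   [Q ::= h]
vvhhhhQ => vvhhhhh   [Q ::= h]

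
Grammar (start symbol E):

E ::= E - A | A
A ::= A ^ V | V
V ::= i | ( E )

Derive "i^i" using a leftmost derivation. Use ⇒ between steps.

E ⇒ A ⇒ A^V ⇒ V^V ⇒ i^V ⇒ i^i

E ⇒ A   [E ::= A]
A ⇒ A^V   [A ::= A ^ V]
A^V ⇒ V^V   [A ::= V]
V^V ⇒ i^V   [V ::= i]
i^V ⇒ i^i   [V ::= i]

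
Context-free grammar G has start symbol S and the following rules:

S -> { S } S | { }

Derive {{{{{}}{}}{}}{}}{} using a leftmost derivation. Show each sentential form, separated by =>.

S=>{S}S=>{{S}S}S=>{{{S}S}S}S=>{{{{S}S}S}S}S=>{{{{{}}S}S}S}S=>{{{{{}}{}}S}S}S=>{{{{{}}{}}{}}S}S=>{{{{{}}{}}{}}{}}S=>{{{{{}}{}}{}}{}}{}

S => {S}S   [S -> { S } S]
{S}S => {{S}S}S   [S -> { S } S]
{{S}S}S => {{{S}S}S}S   [S -> { S } S]
{{{S}S}S}S => {{{{S}S}S}S}S   [S -> { S } S]
{{{{S}S}S}S}S => {{{{{}}S}S}S}S   [S -> { }]
{{{{{}}S}S}S}S => {{{{{}}{}}S}S}S   [S -> { }]
{{{{{}}{}}S}S}S => {{{{{}}{}}{}}S}S   [S -> { }]
{{{{{}}{}}{}}S}S => {{{{{}}{}}{}}{}}S   [S -> { }]
{{{{{}}{}}{}}{}}S => {{{{{}}{}}{}}{}}{}   [S -> { }]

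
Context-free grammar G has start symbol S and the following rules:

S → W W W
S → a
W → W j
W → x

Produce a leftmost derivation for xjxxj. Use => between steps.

S => WWW   [S → W W W]
WWW => WjWW   [W → W j]
WjWW => xjWW   [W → x]
xjWW => xjxW   [W → x]
xjxW => xjxWj   [W → W j]
xjxWj => xjxxj   [W → x]

S=>WWW=>WjWW=>xjWW=>xjxW=>xjxWj=>xjxxj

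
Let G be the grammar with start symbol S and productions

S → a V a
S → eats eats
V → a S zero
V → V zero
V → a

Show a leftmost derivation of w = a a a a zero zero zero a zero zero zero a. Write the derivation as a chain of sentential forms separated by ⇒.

S ⇒ a V a ⇒ a V zero a ⇒ a V zero zero a ⇒ a a S zero zero zero a ⇒ a a a V a zero zero zero a ⇒ a a a V zero a zero zero zero a ⇒ a a a V zero zero a zero zero zero a ⇒ a a a V zero zero zero a zero zero zero a ⇒ a a a a zero zero zero a zero zero zero a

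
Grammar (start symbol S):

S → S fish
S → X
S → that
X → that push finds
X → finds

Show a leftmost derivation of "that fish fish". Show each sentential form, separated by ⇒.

S ⇒ S fish ⇒ S fish fish ⇒ that fish fish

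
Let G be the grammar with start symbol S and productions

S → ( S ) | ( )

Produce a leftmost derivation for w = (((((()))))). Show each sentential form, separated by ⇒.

S ⇒ (S)   [S → ( S )]
(S) ⇒ ((S))   [S → ( S )]
((S)) ⇒ (((S)))   [S → ( S )]
(((S))) ⇒ ((((S))))   [S → ( S )]
((((S)))) ⇒ (((((S)))))   [S → ( S )]
(((((S))))) ⇒ (((((())))))   [S → ( )]

S⇒(S)⇒((S))⇒(((S)))⇒((((S))))⇒(((((S)))))⇒(((((())))))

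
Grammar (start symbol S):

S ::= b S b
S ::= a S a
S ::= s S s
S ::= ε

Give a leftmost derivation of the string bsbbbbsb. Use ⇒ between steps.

S⇒bSb⇒bsSsb⇒bsbSbsb⇒bsbbSbbsb⇒bsbbbbsb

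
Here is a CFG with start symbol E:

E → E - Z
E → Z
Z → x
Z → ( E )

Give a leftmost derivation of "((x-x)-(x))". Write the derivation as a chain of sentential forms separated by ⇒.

E⇒Z⇒(E)⇒(E-Z)⇒(Z-Z)⇒((E)-Z)⇒((E-Z)-Z)⇒((Z-Z)-Z)⇒((x-Z)-Z)⇒((x-x)-Z)⇒((x-x)-(E))⇒((x-x)-(Z))⇒((x-x)-(x))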